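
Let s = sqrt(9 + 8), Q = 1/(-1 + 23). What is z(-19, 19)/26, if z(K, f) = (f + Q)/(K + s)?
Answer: -7961/196768 - 419*sqrt(17)/196768 ≈ -0.049239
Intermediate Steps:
Q = 1/22 ≈ 0.045455
s = sqrt(17) ≈ 4.1231
z(K, f) = (1/22 + f)/(K + sqrt(17)) (z(K, f) = (f + 1/22)/(K + sqrt(17)) = (1/22 + f)/(K + sqrt(17)))
z(-19, 19)/26 = ((1/22 + 19)/(-19 + sqrt(17)))/26 = ((419/22)/(-19 + sqrt(17)))/26 = (419/(22*(-19 + sqrt(17))))/26 = 419/(572*(-19 + sqrt(17)))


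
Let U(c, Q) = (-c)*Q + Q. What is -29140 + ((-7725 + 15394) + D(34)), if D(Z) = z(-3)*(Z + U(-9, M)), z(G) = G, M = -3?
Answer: -21483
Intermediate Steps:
U(c, Q) = Q - Q*c (U(c, Q) = -Q*c + Q = Q - Q*c)
D(Z) = 90 - 3*Z (D(Z) = -3*(Z - 3*(1 - 1*(-9))) = -3*(Z - 3*(1 + 9)) = -3*(Z - 3*10) = -3*(Z - 30) = -3*(-30 + Z) = 90 - 3*Z)
-29140 + ((-7725 + 15394) + D(34)) = -29140 + ((-7725 + 15394) + (90 - 3*34)) = -29140 + (7669 + (90 - 102)) = -29140 + (7669 - 12) = -29140 + 7657 = -21483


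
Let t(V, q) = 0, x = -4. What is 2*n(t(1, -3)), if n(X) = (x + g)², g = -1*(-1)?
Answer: 18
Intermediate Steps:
g = 1
n(X) = 9 (n(X) = (-4 + 1)² = (-3)² = 9)
2*n(t(1, -3)) = 2*9 = 18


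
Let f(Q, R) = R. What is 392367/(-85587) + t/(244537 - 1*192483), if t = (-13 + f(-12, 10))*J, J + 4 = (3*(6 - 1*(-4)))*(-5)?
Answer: -3397455104/742524283 ≈ -4.5755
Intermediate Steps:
J = -154 (J = -4 + (3*(6 - 1*(-4)))*(-5) = -4 + (3*(6 + 4))*(-5) = -4 + (3*10)*(-5) = -4 + 30*(-5) = -4 - 150 = -154)
t = 462 (t = (-13 + 10)*(-154) = -3*(-154) = 462)
392367/(-85587) + t/(244537 - 1*192483) = 392367/(-85587) + 462/(244537 - 1*192483) = 392367*(-1/85587) + 462/(244537 - 192483) = -130789/28529 + 462/52054 = -130789/28529 + 462*(1/52054) = -130789/28529 + 231/26027 = -3397455104/742524283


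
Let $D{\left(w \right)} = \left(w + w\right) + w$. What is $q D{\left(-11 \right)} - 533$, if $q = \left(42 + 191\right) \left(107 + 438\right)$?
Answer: $-4191038$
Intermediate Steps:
$q = 126985$ ($q = 233 \cdot 545 = 126985$)
$D{\left(w \right)} = 3 w$ ($D{\left(w \right)} = 2 w + w = 3 w$)
$q D{\left(-11 \right)} - 533 = 126985 \cdot 3 \left(-11\right) - 533 = 126985 \left(-33\right) - 533 = -4190505 - 533 = -4191038$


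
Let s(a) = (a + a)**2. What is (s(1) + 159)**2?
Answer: 26569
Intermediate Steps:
s(a) = 4*a**2 (s(a) = (2*a)**2 = 4*a**2)
(s(1) + 159)**2 = (4*1**2 + 159)**2 = (4*1 + 159)**2 = (4 + 159)**2 = 163**2 = 26569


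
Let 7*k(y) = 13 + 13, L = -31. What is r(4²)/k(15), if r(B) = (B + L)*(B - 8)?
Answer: -420/13 ≈ -32.308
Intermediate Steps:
r(B) = (-31 + B)*(-8 + B) (r(B) = (B - 31)*(B - 8) = (-31 + B)*(-8 + B))
k(y) = 26/7 (k(y) = (13 + 13)/7 = (⅐)*26 = 26/7)
r(4²)/k(15) = (248 + (4²)² - 39*4²)/(26/7) = (248 + 16² - 39*16)*(7/26) = (248 + 256 - 624)*(7/26) = -120*7/26 = -420/13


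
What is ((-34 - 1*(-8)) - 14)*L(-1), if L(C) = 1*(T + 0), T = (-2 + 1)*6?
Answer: 240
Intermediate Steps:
T = -6 (T = -1*6 = -6)
L(C) = -6 (L(C) = 1*(-6 + 0) = 1*(-6) = -6)
((-34 - 1*(-8)) - 14)*L(-1) = ((-34 - 1*(-8)) - 14)*(-6) = ((-34 + 8) - 14)*(-6) = (-26 - 14)*(-6) = -40*(-6) = 240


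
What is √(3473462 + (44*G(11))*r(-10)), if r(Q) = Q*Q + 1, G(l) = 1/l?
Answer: √3473866 ≈ 1863.8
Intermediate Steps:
r(Q) = 1 + Q² (r(Q) = Q² + 1 = 1 + Q²)
√(3473462 + (44*G(11))*r(-10)) = √(3473462 + (44/11)*(1 + (-10)²)) = √(3473462 + (44*(1/11))*(1 + 100)) = √(3473462 + 4*101) = √(3473462 + 404) = √3473866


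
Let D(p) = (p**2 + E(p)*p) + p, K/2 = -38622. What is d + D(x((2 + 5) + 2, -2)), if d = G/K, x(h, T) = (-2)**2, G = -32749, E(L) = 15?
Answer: 6212269/77244 ≈ 80.424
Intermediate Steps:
K = -77244 (K = 2*(-38622) = -77244)
x(h, T) = 4
d = 32749/77244 (d = -32749/(-77244) = -32749*(-1/77244) = 32749/77244 ≈ 0.42397)
D(p) = p**2 + 16*p (D(p) = (p**2 + 15*p) + p = p**2 + 16*p)
d + D(x((2 + 5) + 2, -2)) = 32749/77244 + 4*(16 + 4) = 32749/77244 + 4*20 = 32749/77244 + 80 = 6212269/77244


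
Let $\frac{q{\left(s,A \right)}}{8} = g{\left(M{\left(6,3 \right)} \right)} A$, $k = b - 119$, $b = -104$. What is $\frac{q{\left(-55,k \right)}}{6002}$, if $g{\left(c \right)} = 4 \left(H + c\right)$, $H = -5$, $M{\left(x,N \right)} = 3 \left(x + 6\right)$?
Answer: $- \frac{110608}{3001} \approx -36.857$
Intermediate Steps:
$M{\left(x,N \right)} = 18 + 3 x$ ($M{\left(x,N \right)} = 3 \left(6 + x\right) = 18 + 3 x$)
$g{\left(c \right)} = -20 + 4 c$ ($g{\left(c \right)} = 4 \left(-5 + c\right) = -20 + 4 c$)
$k = -223$ ($k = -104 - 119 = -223$)
$q{\left(s,A \right)} = 992 A$ ($q{\left(s,A \right)} = 8 \left(-20 + 4 \left(18 + 3 \cdot 6\right)\right) A = 8 \left(-20 + 4 \left(18 + 18\right)\right) A = 8 \left(-20 + 4 \cdot 36\right) A = 8 \left(-20 + 144\right) A = 8 \cdot 124 A = 992 A$)
$\frac{q{\left(-55,k \right)}}{6002} = \frac{992 \left(-223\right)}{6002} = \left(-221216\right) \frac{1}{6002} = - \frac{110608}{3001}$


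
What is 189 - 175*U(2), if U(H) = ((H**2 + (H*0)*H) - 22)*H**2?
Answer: 12789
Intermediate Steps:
U(H) = H**2*(-22 + H**2) (U(H) = ((H**2 + 0*H) - 22)*H**2 = ((H**2 + 0) - 22)*H**2 = (H**2 - 22)*H**2 = (-22 + H**2)*H**2 = H**2*(-22 + H**2))
189 - 175*U(2) = 189 - 175*2**2*(-22 + 2**2) = 189 - 700*(-22 + 4) = 189 - 700*(-18) = 189 - 175*(-72) = 189 + 12600 = 12789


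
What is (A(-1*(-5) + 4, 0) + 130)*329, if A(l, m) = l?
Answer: 45731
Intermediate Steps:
(A(-1*(-5) + 4, 0) + 130)*329 = ((-1*(-5) + 4) + 130)*329 = ((5 + 4) + 130)*329 = (9 + 130)*329 = 139*329 = 45731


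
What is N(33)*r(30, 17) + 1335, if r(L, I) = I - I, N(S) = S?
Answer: 1335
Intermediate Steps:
r(L, I) = 0
N(33)*r(30, 17) + 1335 = 33*0 + 1335 = 0 + 1335 = 1335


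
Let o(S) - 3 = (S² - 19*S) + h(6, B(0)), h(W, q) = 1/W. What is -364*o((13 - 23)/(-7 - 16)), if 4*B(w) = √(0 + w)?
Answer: 2833558/1587 ≈ 1785.5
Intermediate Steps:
B(w) = √w/4 (B(w) = √(0 + w)/4 = √w/4)
o(S) = 19/6 + S² - 19*S (o(S) = 3 + ((S² - 19*S) + 1/6) = 3 + ((S² - 19*S) + ⅙) = 3 + (⅙ + S² - 19*S) = 19/6 + S² - 19*S)
-364*o((13 - 23)/(-7 - 16)) = -364*(19/6 + ((13 - 23)/(-7 - 16))² - 19*(13 - 23)/(-7 - 16)) = -364*(19/6 + (-10/(-23))² - (-190)/(-23)) = -364*(19/6 + (-10*(-1/23))² - (-190)*(-1)/23) = -364*(19/6 + (10/23)² - 19*10/23) = -364*(19/6 + 100/529 - 190/23) = -364*(-15569/3174) = 2833558/1587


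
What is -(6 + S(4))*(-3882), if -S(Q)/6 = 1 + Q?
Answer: -93168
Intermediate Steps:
S(Q) = -6 - 6*Q (S(Q) = -6*(1 + Q) = -6 - 6*Q)
-(6 + S(4))*(-3882) = -(6 + (-6 - 6*4))*(-3882) = -(6 + (-6 - 24))*(-3882) = -(6 - 30)*(-3882) = -1*(-24)*(-3882) = 24*(-3882) = -93168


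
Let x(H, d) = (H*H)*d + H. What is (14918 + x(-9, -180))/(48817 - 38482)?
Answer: 329/10335 ≈ 0.031834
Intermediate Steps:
x(H, d) = H + d*H² (x(H, d) = H²*d + H = d*H² + H = H + d*H²)
(14918 + x(-9, -180))/(48817 - 38482) = (14918 - 9*(1 - 9*(-180)))/(48817 - 38482) = (14918 - 9*(1 + 1620))/10335 = (14918 - 9*1621)*(1/10335) = (14918 - 14589)*(1/10335) = 329*(1/10335) = 329/10335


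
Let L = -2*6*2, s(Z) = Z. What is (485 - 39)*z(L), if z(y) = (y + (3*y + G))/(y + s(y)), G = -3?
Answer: 7359/8 ≈ 919.88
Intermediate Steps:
L = -24 (L = -12*2 = -24)
z(y) = (-3 + 4*y)/(2*y) (z(y) = (y + (3*y - 3))/(y + y) = (y + (-3 + 3*y))/((2*y)) = (-3 + 4*y)*(1/(2*y)) = (-3 + 4*y)/(2*y))
(485 - 39)*z(L) = (485 - 39)*(2 - 3/2/(-24)) = 446*(2 - 3/2*(-1/24)) = 446*(2 + 1/16) = 446*(33/16) = 7359/8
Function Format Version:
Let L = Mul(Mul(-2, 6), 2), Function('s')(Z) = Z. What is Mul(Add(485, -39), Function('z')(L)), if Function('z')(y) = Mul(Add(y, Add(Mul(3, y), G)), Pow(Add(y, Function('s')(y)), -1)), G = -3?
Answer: Rational(7359, 8) ≈ 919.88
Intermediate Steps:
L = -24 (L = Mul(-12, 2) = -24)
Function('z')(y) = Mul(Rational(1, 2), Pow(y, -1), Add(-3, Mul(4, y))) (Function('z')(y) = Mul(Add(y, Add(Mul(3, y), -3)), Pow(Add(y, y), -1)) = Mul(Add(y, Add(-3, Mul(3, y))), Pow(Mul(2, y), -1)) = Mul(Add(-3, Mul(4, y)), Mul(Rational(1, 2), Pow(y, -1))) = Mul(Rational(1, 2), Pow(y, -1), Add(-3, Mul(4, y))))
Mul(Add(485, -39), Function('z')(L)) = Mul(Add(485, -39), Add(2, Mul(Rational(-3, 2), Pow(-24, -1)))) = Mul(446, Add(2, Mul(Rational(-3, 2), Rational(-1, 24)))) = Mul(446, Add(2, Rational(1, 16))) = Mul(446, Rational(33, 16)) = Rational(7359, 8)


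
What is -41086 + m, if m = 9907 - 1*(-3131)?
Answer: -28048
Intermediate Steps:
m = 13038 (m = 9907 + 3131 = 13038)
-41086 + m = -41086 + 13038 = -28048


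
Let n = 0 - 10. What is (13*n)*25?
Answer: -3250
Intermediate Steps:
n = -10
(13*n)*25 = (13*(-10))*25 = -130*25 = -3250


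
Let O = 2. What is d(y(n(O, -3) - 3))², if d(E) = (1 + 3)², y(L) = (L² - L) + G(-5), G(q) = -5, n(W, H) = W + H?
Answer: 256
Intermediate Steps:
n(W, H) = H + W
y(L) = -5 + L² - L (y(L) = (L² - L) - 5 = -5 + L² - L)
d(E) = 16 (d(E) = 4² = 16)
d(y(n(O, -3) - 3))² = 16² = 256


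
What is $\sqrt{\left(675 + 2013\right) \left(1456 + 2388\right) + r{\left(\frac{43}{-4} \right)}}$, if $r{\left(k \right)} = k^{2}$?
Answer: $\frac{\sqrt{165324601}}{4} \approx 3214.5$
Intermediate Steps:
$\sqrt{\left(675 + 2013\right) \left(1456 + 2388\right) + r{\left(\frac{43}{-4} \right)}} = \sqrt{\left(675 + 2013\right) \left(1456 + 2388\right) + \left(\frac{43}{-4}\right)^{2}} = \sqrt{2688 \cdot 3844 + \left(43 \left(- \frac{1}{4}\right)\right)^{2}} = \sqrt{10332672 + \left(- \frac{43}{4}\right)^{2}} = \sqrt{10332672 + \frac{1849}{16}} = \sqrt{\frac{165324601}{16}} = \frac{\sqrt{165324601}}{4}$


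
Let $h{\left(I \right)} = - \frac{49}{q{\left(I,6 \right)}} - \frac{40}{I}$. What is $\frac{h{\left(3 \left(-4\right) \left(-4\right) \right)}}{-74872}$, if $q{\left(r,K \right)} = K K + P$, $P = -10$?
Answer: $\frac{53}{1460004} \approx 3.6301 \cdot 10^{-5}$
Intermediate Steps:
$q{\left(r,K \right)} = -10 + K^{2}$ ($q{\left(r,K \right)} = K K - 10 = K^{2} - 10 = -10 + K^{2}$)
$h{\left(I \right)} = - \frac{49}{26} - \frac{40}{I}$ ($h{\left(I \right)} = - \frac{49}{-10 + 6^{2}} - \frac{40}{I} = - \frac{49}{-10 + 36} - \frac{40}{I} = - \frac{49}{26} - \frac{40}{I}$)
$\frac{h{\left(3 \left(-4\right) \left(-4\right) \right)}}{-74872} = \frac{- \frac{49}{26} - \frac{40}{3 \left(-4\right) \left(-4\right)}}{-74872} = \left(- \frac{49}{26} - \frac{40}{\left(-12\right) \left(-4\right)}\right) \left(- \frac{1}{74872}\right) = \left(- \frac{49}{26} - \frac{40}{48}\right) \left(- \frac{1}{74872}\right) = \left(- \frac{49}{26} - \frac{5}{6}\right) \left(- \frac{1}{74872}\right) = \left(- \frac{106}{39}\right) \left(- \frac{1}{74872}\right) = \frac{53}{1460004}$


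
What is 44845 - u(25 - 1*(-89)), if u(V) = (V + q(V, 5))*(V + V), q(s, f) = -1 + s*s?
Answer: -2944007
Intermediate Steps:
q(s, f) = -1 + s**2
u(V) = 2*V*(-1 + V + V**2) (u(V) = (V + (-1 + V**2))*(V + V) = (-1 + V + V**2)*(2*V) = 2*V*(-1 + V + V**2))
44845 - u(25 - 1*(-89)) = 44845 - 2*(25 - 1*(-89))*(-1 + (25 - 1*(-89)) + (25 - 1*(-89))**2) = 44845 - 2*(25 + 89)*(-1 + (25 + 89) + (25 + 89)**2) = 44845 - 2*114*(-1 + 114 + 114**2) = 44845 - 2*114*(-1 + 114 + 12996) = 44845 - 2*114*13109 = 44845 - 1*2988852 = 44845 - 2988852 = -2944007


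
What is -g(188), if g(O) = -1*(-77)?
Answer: -77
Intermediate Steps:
g(O) = 77
-g(188) = -1*77 = -77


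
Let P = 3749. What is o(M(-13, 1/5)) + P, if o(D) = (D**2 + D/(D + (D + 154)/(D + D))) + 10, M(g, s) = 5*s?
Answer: 590322/157 ≈ 3760.0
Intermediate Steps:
o(D) = 10 + D**2 + D/(D + (154 + D)/(2*D)) (o(D) = (D**2 + D/(D + (154 + D)/((2*D)))) + 10 = (D**2 + D/(D + (154 + D)*(1/(2*D)))) + 10 = (D**2 + D/(D + (154 + D)/(2*D))) + 10 = 10 + D**2 + D/(D + (154 + D)/(2*D)))
o(M(-13, 1/5)) + P = (1540 + (5/5)**3 + 2*(5/5)**4 + 10*(5/5) + 176*(5/5)**2)/(154 + 5/5 + 2*(5/5)**2) + 3749 = (1540 + (5*(1/5))**3 + 2*(5*(1/5))**4 + 10*(5*(1/5)) + 176*(5*(1/5))**2)/(154 + 5*(1/5) + 2*(5*(1/5))**2) + 3749 = (1540 + 1**3 + 2*1**4 + 10*1 + 176*1**2)/(154 + 1 + 2*1**2) + 3749 = (1540 + 1 + 2*1 + 10 + 176*1)/(154 + 1 + 2*1) + 3749 = (1540 + 1 + 2 + 10 + 176)/(154 + 1 + 2) + 3749 = 1729/157 + 3749 = 590322/157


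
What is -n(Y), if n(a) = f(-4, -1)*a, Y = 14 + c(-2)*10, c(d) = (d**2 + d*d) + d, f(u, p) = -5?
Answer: 370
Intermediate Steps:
c(d) = d + 2*d**2 (c(d) = (d**2 + d**2) + d = 2*d**2 + d = d + 2*d**2)
Y = 74 (Y = 14 - 2*(1 + 2*(-2))*10 = 14 - 2*(1 - 4)*10 = 14 - 2*(-3)*10 = 14 + 6*10 = 14 + 60 = 74)
n(a) = -5*a
-n(Y) = -(-5)*74 = -1*(-370) = 370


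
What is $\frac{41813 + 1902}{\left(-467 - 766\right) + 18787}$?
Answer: $\frac{43715}{17554} \approx 2.4903$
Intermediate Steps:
$\frac{41813 + 1902}{\left(-467 - 766\right) + 18787} = \frac{43715}{\left(-467 - 766\right) + 18787} = \frac{43715}{-1233 + 18787} = \frac{43715}{17554}$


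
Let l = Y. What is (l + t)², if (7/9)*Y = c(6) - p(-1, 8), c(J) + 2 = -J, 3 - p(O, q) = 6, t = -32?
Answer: 72361/49 ≈ 1476.8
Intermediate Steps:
p(O, q) = -3 (p(O, q) = 3 - 1*6 = 3 - 6 = -3)
c(J) = -2 - J
Y = -45/7 (Y = 9*((-2 - 1*6) - 1*(-3))/7 = 9*((-2 - 6) + 3)/7 = 9*(-8 + 3)/7 = (9/7)*(-5) = -45/7 ≈ -6.4286)
l = -45/7 ≈ -6.4286
(l + t)² = (-45/7 - 32)² = (-269/7)² = 72361/49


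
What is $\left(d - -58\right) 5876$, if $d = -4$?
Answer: $317304$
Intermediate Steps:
$\left(d - -58\right) 5876 = \left(-4 - -58\right) 5876 = \left(-4 + 58\right) 5876 = 54 \cdot 5876 = 317304$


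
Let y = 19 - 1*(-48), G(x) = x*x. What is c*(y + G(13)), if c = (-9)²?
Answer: 19116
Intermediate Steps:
c = 81
G(x) = x²
y = 67 (y = 19 + 48 = 67)
c*(y + G(13)) = 81*(67 + 13²) = 81*(67 + 169) = 81*236 = 19116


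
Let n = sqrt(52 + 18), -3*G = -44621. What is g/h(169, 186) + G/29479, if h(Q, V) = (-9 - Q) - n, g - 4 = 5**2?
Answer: 159022750/465974553 + 29*sqrt(70)/31614 ≈ 0.34894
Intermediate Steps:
G = 44621/3 (G = -1/3*(-44621) = 44621/3 ≈ 14874.)
n = sqrt(70) ≈ 8.3666
g = 29 (g = 4 + 5**2 = 4 + 25 = 29)
h(Q, V) = -9 - Q - sqrt(70) (h(Q, V) = (-9 - Q) - sqrt(70) = -9 - Q - sqrt(70))
g/h(169, 186) + G/29479 = 29/(-9 - 1*169 - sqrt(70)) + (44621/3)/29479 = 29/(-9 - 169 - sqrt(70)) + (44621/3)*(1/29479) = 29/(-178 - sqrt(70)) + 44621/88437 = 44621/88437 + 29/(-178 - sqrt(70))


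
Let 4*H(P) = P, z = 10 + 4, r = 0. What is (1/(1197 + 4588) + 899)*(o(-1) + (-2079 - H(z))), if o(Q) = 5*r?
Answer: -2166098214/1157 ≈ -1.8722e+6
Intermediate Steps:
z = 14
o(Q) = 0 (o(Q) = 5*0 = 0)
H(P) = P/4
(1/(1197 + 4588) + 899)*(o(-1) + (-2079 - H(z))) = (1/(1197 + 4588) + 899)*(0 + (-2079 - 14/4)) = (1/5785 + 899)*(0 + (-2079 - 1*7/2)) = (1/5785 + 899)*(0 + (-2079 - 7/2)) = 5200716*(0 - 4165/2)/5785 = (5200716/5785)*(-4165/2) = -2166098214/1157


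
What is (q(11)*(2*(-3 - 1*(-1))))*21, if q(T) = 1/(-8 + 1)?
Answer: 12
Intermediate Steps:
q(T) = -⅐ (q(T) = 1/(-7) = -⅐)
(q(11)*(2*(-3 - 1*(-1))))*21 = -2*(-3 - 1*(-1))/7*21 = -2*(-3 + 1)/7*21 = -2*(-2)/7*21 = -⅐*(-4)*21 = (4/7)*21 = 12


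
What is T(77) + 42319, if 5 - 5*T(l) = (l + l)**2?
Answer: 187884/5 ≈ 37577.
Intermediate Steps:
T(l) = 1 - 4*l**2/5 (T(l) = 1 - (l + l)**2/5 = 1 - 4*l**2/5)
T(77) + 42319 = (1 - 4/5*77**2) + 42319 = (1 - 4/5*5929) + 42319 = (1 - 23716/5) + 42319 = -23711/5 + 42319 = 187884/5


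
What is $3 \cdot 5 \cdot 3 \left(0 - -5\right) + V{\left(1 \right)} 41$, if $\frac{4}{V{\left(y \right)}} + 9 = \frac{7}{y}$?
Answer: $143$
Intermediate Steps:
$V{\left(y \right)} = \frac{4}{-9 + \frac{7}{y}}$
$3 \cdot 5 \cdot 3 \left(0 - -5\right) + V{\left(1 \right)} 41 = 3 \cdot 5 \cdot 3 \left(0 - -5\right) + \left(-4\right) 1 \frac{1}{-7 + 9 \cdot 1} \cdot 41 = 15 \cdot 3 \left(0 + 5\right) + \left(-4\right) 1 \frac{1}{-7 + 9} \cdot 41 = 15 \cdot 3 \cdot 5 + \left(-4\right) 1 \cdot \frac{1}{2} \cdot 41 = 15 \cdot 15 + \left(-4\right) 1 \cdot \frac{1}{2} \cdot 41 = 225 - 82 = 143$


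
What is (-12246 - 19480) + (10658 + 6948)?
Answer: -14120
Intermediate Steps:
(-12246 - 19480) + (10658 + 6948) = -31726 + 17606 = -14120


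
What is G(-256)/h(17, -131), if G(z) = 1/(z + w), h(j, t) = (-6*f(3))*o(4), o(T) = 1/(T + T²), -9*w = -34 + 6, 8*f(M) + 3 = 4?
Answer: 60/569 ≈ 0.10545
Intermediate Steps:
f(M) = ⅛ (f(M) = -3/8 + (⅛)*4 = -3/8 + ½ = ⅛)
w = 28/9 (w = -(-34 + 6)/9 = -⅑*(-28) = 28/9 ≈ 3.1111)
h(j, t) = -3/80 (h(j, t) = (-6*⅛)*(1/(4*(1 + 4))) = -3/(16*5) = -¾*1/20 = -3/80)
G(z) = 1/(28/9 + z) (G(z) = 1/(z + 28/9) = 1/(28/9 + z))
G(-256)/h(17, -131) = (9/(28 + 9*(-256)))/(-3/80) = (9/(28 - 2304))*(-80/3) = (9/(-2276))*(-80/3) = (9*(-1/2276))*(-80/3) = -9/2276*(-80/3) = 60/569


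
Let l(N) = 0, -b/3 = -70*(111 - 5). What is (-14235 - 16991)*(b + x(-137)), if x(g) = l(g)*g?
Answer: -695090760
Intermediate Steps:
b = 22260 (b = -(-210)*(111 - 5) = -(-210)*106 = -3*(-7420) = 22260)
x(g) = 0 (x(g) = 0*g = 0)
(-14235 - 16991)*(b + x(-137)) = (-14235 - 16991)*(22260 + 0) = -31226*22260 = -695090760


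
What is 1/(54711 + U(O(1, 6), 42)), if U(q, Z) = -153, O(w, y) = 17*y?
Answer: 1/54558 ≈ 1.8329e-5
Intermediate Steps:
1/(54711 + U(O(1, 6), 42)) = 1/(54711 - 153) = 1/54558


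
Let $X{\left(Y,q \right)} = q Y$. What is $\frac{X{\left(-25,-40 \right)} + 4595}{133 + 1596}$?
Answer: $\frac{5595}{1729} \approx 3.236$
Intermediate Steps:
$X{\left(Y,q \right)} = Y q$
$\frac{X{\left(-25,-40 \right)} + 4595}{133 + 1596} = \frac{\left(-25\right) \left(-40\right) + 4595}{133 + 1596} = \frac{1000 + 4595}{1729} = 5595 \cdot \frac{1}{1729} = \frac{5595}{1729}$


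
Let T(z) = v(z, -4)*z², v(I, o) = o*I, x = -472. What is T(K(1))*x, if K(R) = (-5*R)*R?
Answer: -236000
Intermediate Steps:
v(I, o) = I*o
K(R) = -5*R²
T(z) = -4*z³ (T(z) = (z*(-4))*z² = (-4*z)*z² = -4*z³)
T(K(1))*x = -4*(-5*1²)³*(-472) = -4*(-5*1)³*(-472) = -4*(-5)³*(-472) = -4*(-125)*(-472) = 500*(-472) = -236000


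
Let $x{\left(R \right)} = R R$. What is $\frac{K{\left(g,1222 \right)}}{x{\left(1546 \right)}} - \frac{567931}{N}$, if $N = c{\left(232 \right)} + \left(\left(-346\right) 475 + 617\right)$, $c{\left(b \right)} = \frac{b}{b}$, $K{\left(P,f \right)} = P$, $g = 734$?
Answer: $\frac{339385287321}{97834618228} \approx 3.469$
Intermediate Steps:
$c{\left(b \right)} = 1$
$N = -163732$ ($N = 1 + \left(\left(-346\right) 475 + 617\right) = 1 + \left(-164350 + 617\right) = 1 - 163733 = -163732$)
$x{\left(R \right)} = R^{2}$
$\frac{K{\left(g,1222 \right)}}{x{\left(1546 \right)}} - \frac{567931}{N} = \frac{734}{1546^{2}} - \frac{567931}{-163732} = \frac{734}{2390116} - - \frac{567931}{163732} = 734 \cdot \frac{1}{2390116} + \frac{567931}{163732} = \frac{367}{1195058} + \frac{567931}{163732} = \frac{339385287321}{97834618228}$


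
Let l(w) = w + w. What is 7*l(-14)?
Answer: -196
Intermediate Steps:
l(w) = 2*w
7*l(-14) = 7*(2*(-14)) = 7*(-28) = -196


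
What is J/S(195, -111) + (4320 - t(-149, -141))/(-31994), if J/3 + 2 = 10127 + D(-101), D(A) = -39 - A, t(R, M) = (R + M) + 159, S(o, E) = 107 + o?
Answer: 244106108/2415547 ≈ 101.06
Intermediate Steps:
t(R, M) = 159 + M + R (t(R, M) = (M + R) + 159 = 159 + M + R)
J = 30561 (J = -6 + 3*(10127 + (-39 - 1*(-101))) = -6 + 3*(10127 + (-39 + 101)) = -6 + 3*(10127 + 62) = -6 + 3*10189 = -6 + 30567 = 30561)
J/S(195, -111) + (4320 - t(-149, -141))/(-31994) = 30561/(107 + 195) + (4320 - (159 - 141 - 149))/(-31994) = 30561/302 + (4320 - 1*(-131))*(-1/31994) = 30561*(1/302) + (4320 + 131)*(-1/31994) = 30561/302 + 4451*(-1/31994) = 30561/302 - 4451/31994 = 244106108/2415547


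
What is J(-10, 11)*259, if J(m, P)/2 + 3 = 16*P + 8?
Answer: 93758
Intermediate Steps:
J(m, P) = 10 + 32*P (J(m, P) = -6 + 2*(16*P + 8) = -6 + 2*(8 + 16*P) = -6 + (16 + 32*P) = 10 + 32*P)
J(-10, 11)*259 = (10 + 32*11)*259 = (10 + 352)*259 = 362*259 = 93758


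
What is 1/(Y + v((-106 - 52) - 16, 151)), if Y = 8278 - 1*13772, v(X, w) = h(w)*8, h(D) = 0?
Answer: -1/5494 ≈ -0.00018202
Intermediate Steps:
v(X, w) = 0 (v(X, w) = 0*8 = 0)
Y = -5494 (Y = 8278 - 13772 = -5494)
1/(Y + v((-106 - 52) - 16, 151)) = 1/(-5494 + 0) = 1/(-5494) = -1/5494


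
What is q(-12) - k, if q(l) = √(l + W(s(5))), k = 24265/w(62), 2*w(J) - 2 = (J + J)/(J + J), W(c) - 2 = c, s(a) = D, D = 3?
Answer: -48530/3 + I*√7 ≈ -16177.0 + 2.6458*I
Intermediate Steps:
s(a) = 3
W(c) = 2 + c
w(J) = 3/2 (w(J) = 1 + ((J + J)/(J + J))/2 = 1 + ((2*J)/((2*J)))/2 = 1 + ((2*J)*(1/(2*J)))/2 = 1 + (½)*1 = 1 + ½ = 3/2)
k = 48530/3 (k = 24265/(3/2) = 24265*(⅔) = 48530/3 ≈ 16177.)
q(l) = √(5 + l) (q(l) = √(l + (2 + 3)) = √(l + 5) = √(5 + l))
q(-12) - k = √(5 - 12) - 1*48530/3 = √(-7) - 48530/3 = I*√7 - 48530/3 = -48530/3 + I*√7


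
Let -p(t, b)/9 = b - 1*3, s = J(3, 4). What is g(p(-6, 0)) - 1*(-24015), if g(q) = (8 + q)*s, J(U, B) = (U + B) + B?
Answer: 24400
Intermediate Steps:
J(U, B) = U + 2*B (J(U, B) = (B + U) + B = U + 2*B)
s = 11 (s = 3 + 2*4 = 3 + 8 = 11)
p(t, b) = 27 - 9*b (p(t, b) = -9*(b - 1*3) = -9*(b - 3) = -9*(-3 + b) = 27 - 9*b)
g(q) = 88 + 11*q (g(q) = (8 + q)*11 = 88 + 11*q)
g(p(-6, 0)) - 1*(-24015) = (88 + 11*(27 - 9*0)) - 1*(-24015) = (88 + 11*(27 + 0)) + 24015 = (88 + 11*27) + 24015 = (88 + 297) + 24015 = 385 + 24015 = 24400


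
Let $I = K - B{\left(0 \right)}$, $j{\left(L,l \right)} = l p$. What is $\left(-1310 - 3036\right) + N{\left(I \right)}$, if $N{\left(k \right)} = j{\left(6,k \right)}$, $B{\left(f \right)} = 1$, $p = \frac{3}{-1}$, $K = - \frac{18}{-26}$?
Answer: $- \frac{56486}{13} \approx -4345.1$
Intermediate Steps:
$K = \frac{9}{13}$ ($K = \left(-18\right) \left(- \frac{1}{26}\right) = \frac{9}{13} \approx 0.69231$)
$p = -3$ ($p = 3 \left(-1\right) = -3$)
$j{\left(L,l \right)} = - 3 l$ ($j{\left(L,l \right)} = l \left(-3\right) = - 3 l$)
$I = - \frac{4}{13}$ ($I = \frac{9}{13} - 1 = - \frac{4}{13} \approx -0.30769$)
$N{\left(k \right)} = - 3 k$
$\left(-1310 - 3036\right) + N{\left(I \right)} = \left(-1310 - 3036\right) - - \frac{12}{13} = -4346 + \frac{12}{13} = - \frac{56486}{13}$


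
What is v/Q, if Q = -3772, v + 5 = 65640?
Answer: -65635/3772 ≈ -17.401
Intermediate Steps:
v = 65635 (v = -5 + 65640 = 65635)
v/Q = 65635/(-3772) = 65635*(-1/3772) = -65635/3772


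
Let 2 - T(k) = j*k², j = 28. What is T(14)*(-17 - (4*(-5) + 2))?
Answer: -5486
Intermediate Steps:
T(k) = 2 - 28*k²
T(14)*(-17 - (4*(-5) + 2)) = (2 - 28*14²)*(-17 - (4*(-5) + 2)) = (2 - 28*196)*(-17 - (-20 + 2)) = (2 - 5488)*(-17 - 1*(-18)) = -5486*(-17 + 18) = -5486*1 = -5486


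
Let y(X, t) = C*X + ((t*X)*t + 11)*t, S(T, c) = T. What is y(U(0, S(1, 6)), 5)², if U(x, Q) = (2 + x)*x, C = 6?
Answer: 3025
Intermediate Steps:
U(x, Q) = x*(2 + x)
y(X, t) = 6*X + t*(11 + X*t²) (y(X, t) = 6*X + ((t*X)*t + 11)*t = 6*X + ((X*t)*t + 11)*t = 6*X + (X*t² + 11)*t = 6*X + (11 + X*t²)*t = 6*X + t*(11 + X*t²))
y(U(0, S(1, 6)), 5)² = (6*(0*(2 + 0)) + 11*5 + (0*(2 + 0))*5³)² = (6*(0*2) + 55 + (0*2)*125)² = (6*0 + 55 + 0*125)² = (0 + 55 + 0)² = 55² = 3025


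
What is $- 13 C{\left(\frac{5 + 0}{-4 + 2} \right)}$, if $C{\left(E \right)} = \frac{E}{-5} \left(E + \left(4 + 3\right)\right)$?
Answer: $- \frac{117}{4} \approx -29.25$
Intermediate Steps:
$C{\left(E \right)} = - \frac{E \left(7 + E\right)}{5}$ ($C{\left(E \right)} = E \left(- \frac{1}{5}\right) \left(E + 7\right) = - \frac{E}{5} \left(7 + E\right) = - \frac{E \left(7 + E\right)}{5}$)
$- 13 C{\left(\frac{5 + 0}{-4 + 2} \right)} = - 13 \left(- \frac{\frac{5 + 0}{-4 + 2} \left(7 + \frac{5 + 0}{-4 + 2}\right)}{5}\right) = - 13 \left(- \frac{\frac{5}{-2} \left(7 + \frac{5}{-2}\right)}{5}\right) = - 13 \left(- \frac{5 \left(- \frac{1}{2}\right) \left(7 + 5 \left(- \frac{1}{2}\right)\right)}{5}\right) = - 13 \left(\left(- \frac{1}{5}\right) \left(- \frac{5}{2}\right) \left(7 - \frac{5}{2}\right)\right) = - 13 \left(\left(- \frac{1}{5}\right) \left(- \frac{5}{2}\right) \frac{9}{2}\right) = \left(-13\right) \frac{9}{4} = - \frac{117}{4}$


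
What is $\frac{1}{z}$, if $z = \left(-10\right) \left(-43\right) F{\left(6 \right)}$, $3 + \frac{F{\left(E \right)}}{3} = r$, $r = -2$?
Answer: $- \frac{1}{6450} \approx -0.00015504$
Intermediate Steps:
$F{\left(E \right)} = -15$ ($F{\left(E \right)} = -9 + 3 \left(-2\right) = -9 - 6 = -15$)
$z = -6450$ ($z = \left(-10\right) \left(-43\right) \left(-15\right) = 430 \left(-15\right) = -6450$)
$\frac{1}{z} = \frac{1}{-6450} = - \frac{1}{6450}$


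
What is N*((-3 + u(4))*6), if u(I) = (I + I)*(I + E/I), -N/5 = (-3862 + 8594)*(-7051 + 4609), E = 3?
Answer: 12133321200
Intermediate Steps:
N = 57777720 (N = -5*(-3862 + 8594)*(-7051 + 4609) = -23660*(-2442) = -5*(-11555544) = 57777720)
u(I) = 2*I*(I + 3/I) (u(I) = (I + I)*(I + 3/I) = (2*I)*(I + 3/I) = 2*I*(I + 3/I))
N*((-3 + u(4))*6) = 57777720*((-3 + (6 + 2*4**2))*6) = 57777720*((-3 + (6 + 2*16))*6) = 57777720*((-3 + (6 + 32))*6) = 57777720*((-3 + 38)*6) = 57777720*(35*6) = 57777720*210 = 12133321200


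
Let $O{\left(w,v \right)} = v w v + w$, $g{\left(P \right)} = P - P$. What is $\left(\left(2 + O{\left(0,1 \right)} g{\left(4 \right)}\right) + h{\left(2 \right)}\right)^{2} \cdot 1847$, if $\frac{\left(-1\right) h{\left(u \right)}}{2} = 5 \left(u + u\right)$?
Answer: $2667068$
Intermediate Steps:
$g{\left(P \right)} = 0$
$O{\left(w,v \right)} = w + w v^{2}$ ($O{\left(w,v \right)} = w v^{2} + w = w + w v^{2}$)
$h{\left(u \right)} = - 20 u$ ($h{\left(u \right)} = - 2 \cdot 5 \left(u + u\right) = - 2 \cdot 5 \cdot 2 u = - 2 \cdot 10 u = - 20 u$)
$\left(\left(2 + O{\left(0,1 \right)} g{\left(4 \right)}\right) + h{\left(2 \right)}\right)^{2} \cdot 1847 = \left(\left(2 + 0 \left(1 + 1^{2}\right) 0\right) - 40\right)^{2} \cdot 1847 = \left(\left(2 + 0 \left(1 + 1\right) 0\right) - 40\right)^{2} \cdot 1847 = \left(\left(2 + 0 \cdot 2 \cdot 0\right) - 40\right)^{2} \cdot 1847 = \left(\left(2 + 0 \cdot 0\right) - 40\right)^{2} \cdot 1847 = \left(\left(2 + 0\right) - 40\right)^{2} \cdot 1847 = \left(2 - 40\right)^{2} \cdot 1847 = \left(-38\right)^{2} \cdot 1847 = 1444 \cdot 1847 = 2667068$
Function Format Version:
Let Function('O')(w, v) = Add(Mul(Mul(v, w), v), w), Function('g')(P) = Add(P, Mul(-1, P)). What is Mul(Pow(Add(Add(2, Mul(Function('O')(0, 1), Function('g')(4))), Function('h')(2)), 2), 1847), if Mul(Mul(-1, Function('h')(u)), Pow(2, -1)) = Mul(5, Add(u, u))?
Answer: 2667068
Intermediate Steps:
Function('g')(P) = 0
Function('O')(w, v) = Add(w, Mul(w, Pow(v, 2))) (Function('O')(w, v) = Add(Mul(w, Pow(v, 2)), w) = Add(w, Mul(w, Pow(v, 2))))
Function('h')(u) = Mul(-20, u) (Function('h')(u) = Mul(-2, Mul(5, Add(u, u))) = Mul(-2, Mul(5, Mul(2, u))) = Mul(-2, Mul(10, u)) = Mul(-20, u))
Mul(Pow(Add(Add(2, Mul(Function('O')(0, 1), Function('g')(4))), Function('h')(2)), 2), 1847) = Mul(Pow(Add(Add(2, Mul(Mul(0, Add(1, Pow(1, 2))), 0)), Mul(-20, 2)), 2), 1847) = Mul(Pow(Add(Add(2, Mul(Mul(0, Add(1, 1)), 0)), -40), 2), 1847) = Mul(Pow(Add(Add(2, Mul(Mul(0, 2), 0)), -40), 2), 1847) = Mul(Pow(Add(Add(2, Mul(0, 0)), -40), 2), 1847) = Mul(Pow(Add(Add(2, 0), -40), 2), 1847) = Mul(Pow(Add(2, -40), 2), 1847) = Mul(Pow(-38, 2), 1847) = Mul(1444, 1847) = 2667068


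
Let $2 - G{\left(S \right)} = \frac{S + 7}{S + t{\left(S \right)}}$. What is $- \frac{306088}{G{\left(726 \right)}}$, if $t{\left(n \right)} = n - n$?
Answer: $- \frac{222219888}{719} \approx -3.0907 \cdot 10^{5}$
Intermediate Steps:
$t{\left(n \right)} = 0$
$G{\left(S \right)} = 2 - \frac{7 + S}{S}$ ($G{\left(S \right)} = 2 - \frac{S + 7}{S + 0} = 2 - \frac{7 + S}{S}$)
$- \frac{306088}{G{\left(726 \right)}} = - \frac{306088}{\frac{1}{726} \left(-7 + 726\right)} = - \frac{306088}{\frac{1}{726} \cdot 719} = - \frac{306088}{\frac{719}{726}} = \left(-306088\right) \frac{726}{719} = - \frac{222219888}{719}$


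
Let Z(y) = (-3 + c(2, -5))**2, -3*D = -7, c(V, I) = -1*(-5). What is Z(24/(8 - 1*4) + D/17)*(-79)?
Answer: -316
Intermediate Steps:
c(V, I) = 5
D = 7/3 (D = -1/3*(-7) = 7/3 ≈ 2.3333)
Z(y) = 4 (Z(y) = (-3 + 5)**2 = 2**2 = 4)
Z(24/(8 - 1*4) + D/17)*(-79) = 4*(-79) = -316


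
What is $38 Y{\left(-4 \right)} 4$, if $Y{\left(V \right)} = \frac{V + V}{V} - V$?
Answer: $912$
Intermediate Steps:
$Y{\left(V \right)} = 2 - V$ ($Y{\left(V \right)} = \frac{2 V}{V} - V = 2 - V$)
$38 Y{\left(-4 \right)} 4 = 38 \left(2 - -4\right) 4 = 38 \left(2 + 4\right) 4 = 38 \cdot 6 \cdot 4 = 228 \cdot 4 = 912$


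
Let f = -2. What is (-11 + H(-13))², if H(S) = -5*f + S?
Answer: 196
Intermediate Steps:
H(S) = 10 + S (H(S) = -5*(-2) + S = 10 + S)
(-11 + H(-13))² = (-11 + (10 - 13))² = (-11 - 3)² = (-14)² = 196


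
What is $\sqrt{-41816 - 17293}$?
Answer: $i \sqrt{59109} \approx 243.12 i$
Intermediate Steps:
$\sqrt{-41816 - 17293} = \sqrt{-59109} = i \sqrt{59109}$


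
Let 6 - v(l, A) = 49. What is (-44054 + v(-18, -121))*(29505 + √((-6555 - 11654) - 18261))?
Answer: -1301081985 - 44097*I*√36470 ≈ -1.3011e+9 - 8.4213e+6*I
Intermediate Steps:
v(l, A) = -43 (v(l, A) = 6 - 1*49 = 6 - 49 = -43)
(-44054 + v(-18, -121))*(29505 + √((-6555 - 11654) - 18261)) = (-44054 - 43)*(29505 + √((-6555 - 11654) - 18261)) = -44097*(29505 + √(-18209 - 18261)) = -44097*(29505 + √(-36470)) = -44097*(29505 + I*√36470) = -1301081985 - 44097*I*√36470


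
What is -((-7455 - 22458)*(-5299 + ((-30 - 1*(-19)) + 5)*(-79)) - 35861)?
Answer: -144294364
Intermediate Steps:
-((-7455 - 22458)*(-5299 + ((-30 - 1*(-19)) + 5)*(-79)) - 35861) = -(-29913*(-5299 + ((-30 + 19) + 5)*(-79)) - 35861) = -(-29913*(-5299 + (-11 + 5)*(-79)) - 35861) = -(-29913*(-5299 - 6*(-79)) - 35861) = -(-29913*(-5299 + 474) - 35861) = -(-29913*(-4825) - 35861) = -(144330225 - 35861) = -1*144294364 = -144294364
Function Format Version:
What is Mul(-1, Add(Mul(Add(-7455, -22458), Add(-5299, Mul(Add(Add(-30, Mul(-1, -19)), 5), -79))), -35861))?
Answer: -144294364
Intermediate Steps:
Mul(-1, Add(Mul(Add(-7455, -22458), Add(-5299, Mul(Add(Add(-30, Mul(-1, -19)), 5), -79))), -35861)) = Mul(-1, Add(Mul(-29913, Add(-5299, Mul(Add(Add(-30, 19), 5), -79))), -35861)) = Mul(-1, Add(Mul(-29913, Add(-5299, Mul(Add(-11, 5), -79))), -35861)) = Mul(-1, Add(Mul(-29913, Add(-5299, Mul(-6, -79))), -35861)) = Mul(-1, Add(Mul(-29913, Add(-5299, 474)), -35861)) = Mul(-1, Add(Mul(-29913, -4825), -35861)) = Mul(-1, Add(144330225, -35861)) = Mul(-1, 144294364) = -144294364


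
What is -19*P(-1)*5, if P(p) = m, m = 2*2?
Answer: -380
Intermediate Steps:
m = 4
P(p) = 4
-19*P(-1)*5 = -19*4*5 = -76*5 = -380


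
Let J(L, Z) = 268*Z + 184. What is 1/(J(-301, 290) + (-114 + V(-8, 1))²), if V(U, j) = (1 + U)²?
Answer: 1/82129 ≈ 1.2176e-5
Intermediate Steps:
J(L, Z) = 184 + 268*Z
1/(J(-301, 290) + (-114 + V(-8, 1))²) = 1/((184 + 268*290) + (-114 + (1 - 8)²)²) = 1/((184 + 77720) + (-114 + (-7)²)²) = 1/(77904 + (-114 + 49)²) = 1/(77904 + (-65)²) = 1/(77904 + 4225) = 1/82129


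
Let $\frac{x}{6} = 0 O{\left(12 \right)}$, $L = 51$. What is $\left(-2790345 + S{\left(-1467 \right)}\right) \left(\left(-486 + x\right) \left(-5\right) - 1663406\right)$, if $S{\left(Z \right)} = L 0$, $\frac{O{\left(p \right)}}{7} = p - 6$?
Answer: $4634696076720$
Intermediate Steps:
$O{\left(p \right)} = -42 + 7 p$ ($O{\left(p \right)} = 7 \left(p - 6\right) = 7 \left(-6 + p\right) = -42 + 7 p$)
$x = 0$ ($x = 6 \cdot 0 \left(-42 + 7 \cdot 12\right) = 6 \cdot 0 \left(-42 + 84\right) = 6 \cdot 0 \cdot 42 = 6 \cdot 0 = 0$)
$S{\left(Z \right)} = 0$ ($S{\left(Z \right)} = 51 \cdot 0 = 0$)
$\left(-2790345 + S{\left(-1467 \right)}\right) \left(\left(-486 + x\right) \left(-5\right) - 1663406\right) = \left(-2790345 + 0\right) \left(\left(-486 + 0\right) \left(-5\right) - 1663406\right) = - 2790345 \left(\left(-486\right) \left(-5\right) - 1663406\right) = - 2790345 \left(2430 - 1663406\right) = \left(-2790345\right) \left(-1660976\right) = 4634696076720$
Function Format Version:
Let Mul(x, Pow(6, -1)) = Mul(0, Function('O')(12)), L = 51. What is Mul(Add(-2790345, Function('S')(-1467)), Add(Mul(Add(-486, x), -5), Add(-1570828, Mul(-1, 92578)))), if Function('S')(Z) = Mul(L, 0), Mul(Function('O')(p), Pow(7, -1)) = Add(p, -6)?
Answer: 4634696076720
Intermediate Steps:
Function('O')(p) = Add(-42, Mul(7, p)) (Function('O')(p) = Mul(7, Add(p, -6)) = Mul(7, Add(-6, p)) = Add(-42, Mul(7, p)))
x = 0 (x = Mul(6, Mul(0, Add(-42, Mul(7, 12)))) = Mul(6, Mul(0, Add(-42, 84))) = Mul(6, Mul(0, 42)) = Mul(6, 0) = 0)
Function('S')(Z) = 0 (Function('S')(Z) = Mul(51, 0) = 0)
Mul(Add(-2790345, Function('S')(-1467)), Add(Mul(Add(-486, x), -5), Add(-1570828, Mul(-1, 92578)))) = Mul(Add(-2790345, 0), Add(Mul(Add(-486, 0), -5), Add(-1570828, Mul(-1, 92578)))) = Mul(-2790345, Add(Mul(-486, -5), Add(-1570828, -92578))) = Mul(-2790345, Add(2430, -1663406)) = Mul(-2790345, -1660976) = 4634696076720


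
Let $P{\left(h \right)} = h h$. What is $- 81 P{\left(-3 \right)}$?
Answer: $-729$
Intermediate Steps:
$P{\left(h \right)} = h^{2}$
$- 81 P{\left(-3 \right)} = - 81 \left(-3\right)^{2} = \left(-81\right) 9 = -729$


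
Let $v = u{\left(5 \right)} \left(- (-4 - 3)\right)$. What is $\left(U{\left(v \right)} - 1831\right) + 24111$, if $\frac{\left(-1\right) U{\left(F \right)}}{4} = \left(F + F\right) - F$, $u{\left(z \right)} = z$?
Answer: $22140$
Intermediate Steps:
$v = 35$ ($v = 5 \left(- (-4 - 3)\right) = 5 \left(\left(-1\right) \left(-7\right)\right) = 5 \cdot 7 = 35$)
$U{\left(F \right)} = - 4 F$ ($U{\left(F \right)} = - 4 \left(\left(F + F\right) - F\right) = - 4 \left(2 F - F\right) = - 4 F$)
$\left(U{\left(v \right)} - 1831\right) + 24111 = \left(\left(-4\right) 35 - 1831\right) + 24111 = \left(-140 - 1831\right) + 24111 = -1971 + 24111 = 22140$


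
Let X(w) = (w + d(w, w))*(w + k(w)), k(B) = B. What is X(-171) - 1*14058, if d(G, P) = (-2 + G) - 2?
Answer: 104274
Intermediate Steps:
d(G, P) = -4 + G
X(w) = 2*w*(-4 + 2*w) (X(w) = (w + (-4 + w))*(w + w) = (-4 + 2*w)*(2*w) = 2*w*(-4 + 2*w))
X(-171) - 1*14058 = 4*(-171)*(-2 - 171) - 1*14058 = 4*(-171)*(-173) - 14058 = 118332 - 14058 = 104274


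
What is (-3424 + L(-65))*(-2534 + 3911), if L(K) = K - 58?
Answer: -4884219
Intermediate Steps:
L(K) = -58 + K
(-3424 + L(-65))*(-2534 + 3911) = (-3424 + (-58 - 65))*(-2534 + 3911) = (-3424 - 123)*1377 = -3547*1377 = -4884219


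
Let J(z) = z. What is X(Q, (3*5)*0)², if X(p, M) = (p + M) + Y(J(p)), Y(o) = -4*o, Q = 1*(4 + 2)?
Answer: 324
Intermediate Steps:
Q = 6 (Q = 1*6 = 6)
X(p, M) = M - 3*p (X(p, M) = (p + M) - 4*p = (M + p) - 4*p = M - 3*p)
X(Q, (3*5)*0)² = ((3*5)*0 - 3*6)² = (15*0 - 18)² = (0 - 18)² = (-18)² = 324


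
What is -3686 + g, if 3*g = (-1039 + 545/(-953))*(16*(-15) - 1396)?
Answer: 1610266558/2859 ≈ 5.6323e+5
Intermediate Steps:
g = 1620804832/2859 (g = ((-1039 + 545/(-953))*(16*(-15) - 1396))/3 = ((-1039 + 545*(-1/953))*(-240 - 1396))/3 = ((-1039 - 545/953)*(-1636))/3 = (-990712/953*(-1636))/3 = (⅓)*(1620804832/953) = 1620804832/2859 ≈ 5.6691e+5)
-3686 + g = -3686 + 1620804832/2859 = 1610266558/2859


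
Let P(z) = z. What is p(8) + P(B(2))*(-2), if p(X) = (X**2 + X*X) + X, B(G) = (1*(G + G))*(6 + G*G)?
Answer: 56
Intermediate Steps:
B(G) = 2*G*(6 + G**2) (B(G) = (1*(2*G))*(6 + G**2) = (2*G)*(6 + G**2) = 2*G*(6 + G**2))
p(X) = X + 2*X**2 (p(X) = (X**2 + X**2) + X = 2*X**2 + X = X + 2*X**2)
p(8) + P(B(2))*(-2) = 8*(1 + 2*8) + (2*2*(6 + 2**2))*(-2) = 8*(1 + 16) + (2*2*(6 + 4))*(-2) = 8*17 + (2*2*10)*(-2) = 136 + 40*(-2) = 136 - 80 = 56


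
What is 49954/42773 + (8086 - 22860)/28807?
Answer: 807096576/1232161811 ≈ 0.65502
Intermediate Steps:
49954/42773 + (8086 - 22860)/28807 = 49954*(1/42773) - 14774*1/28807 = 49954/42773 - 14774/28807 = 807096576/1232161811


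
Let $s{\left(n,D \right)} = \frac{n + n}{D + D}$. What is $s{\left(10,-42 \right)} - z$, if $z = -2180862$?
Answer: $\frac{45798097}{21} \approx 2.1809 \cdot 10^{6}$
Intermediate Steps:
$s{\left(n,D \right)} = \frac{n}{D}$ ($s{\left(n,D \right)} = \frac{2 n}{2 D} = 2 n \frac{1}{2 D} = \frac{n}{D}$)
$s{\left(10,-42 \right)} - z = \frac{10}{-42} - -2180862 = 10 \left(- \frac{1}{42}\right) + 2180862 = - \frac{5}{21} + 2180862 = \frac{45798097}{21}$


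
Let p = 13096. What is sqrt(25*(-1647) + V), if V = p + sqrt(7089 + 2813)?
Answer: sqrt(-28079 + sqrt(9902)) ≈ 167.27*I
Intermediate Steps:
V = 13096 + sqrt(9902) (V = 13096 + sqrt(7089 + 2813) = 13096 + sqrt(9902) ≈ 13196.)
sqrt(25*(-1647) + V) = sqrt(25*(-1647) + (13096 + sqrt(9902))) = sqrt(-41175 + (13096 + sqrt(9902))) = sqrt(-28079 + sqrt(9902))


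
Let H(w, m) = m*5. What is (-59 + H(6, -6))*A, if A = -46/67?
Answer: 4094/67 ≈ 61.104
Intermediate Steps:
H(w, m) = 5*m
A = -46/67 (A = -46*1/67 = -46/67 ≈ -0.68657)
(-59 + H(6, -6))*A = (-59 + 5*(-6))*(-46/67) = (-59 - 30)*(-46/67) = -89*(-46/67) = 4094/67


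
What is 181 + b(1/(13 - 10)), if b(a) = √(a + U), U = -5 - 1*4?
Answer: 181 + I*√78/3 ≈ 181.0 + 2.9439*I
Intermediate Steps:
U = -9 (U = -5 - 4 = -9)
b(a) = √(-9 + a) (b(a) = √(a - 9) = √(-9 + a))
181 + b(1/(13 - 10)) = 181 + √(-9 + 1/(13 - 10)) = 181 + √(-9 + 1/3) = 181 + √(-9 + ⅓) = 181 + √(-26/3) = 181 + I*√78/3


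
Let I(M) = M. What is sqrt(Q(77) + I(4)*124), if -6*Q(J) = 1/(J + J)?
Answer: sqrt(105867993)/462 ≈ 22.271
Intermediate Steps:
Q(J) = -1/(12*J) (Q(J) = -1/(6*(J + J)) = -1/(2*J)/6 = -1/(12*J))
sqrt(Q(77) + I(4)*124) = sqrt(-1/12/77 + 4*124) = sqrt(-1/12*1/77 + 496) = sqrt(-1/924 + 496) = sqrt(458303/924) = sqrt(105867993)/462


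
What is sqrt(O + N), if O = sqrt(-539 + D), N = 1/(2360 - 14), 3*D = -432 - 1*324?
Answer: sqrt(2346 + 5503716*I*sqrt(791))/2346 ≈ 3.75 + 3.75*I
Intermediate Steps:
D = -252 (D = (-432 - 1*324)/3 = (-432 - 324)/3 = (1/3)*(-756) = -252)
N = 1/2346 ≈ 0.00042626
O = I*sqrt(791) (O = sqrt(-539 - 252) = sqrt(-791) = I*sqrt(791) ≈ 28.125*I)
sqrt(O + N) = sqrt(I*sqrt(791) + 1/2346) = sqrt(1/2346 + I*sqrt(791))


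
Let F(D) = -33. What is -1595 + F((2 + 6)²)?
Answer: -1628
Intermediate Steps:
-1595 + F((2 + 6)²) = -1595 - 33 = -1628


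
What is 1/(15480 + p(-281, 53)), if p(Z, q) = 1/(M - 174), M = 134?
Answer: 40/619199 ≈ 6.4600e-5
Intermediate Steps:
p(Z, q) = -1/40 (p(Z, q) = 1/(134 - 174) = 1/(-40) = -1/40)
1/(15480 + p(-281, 53)) = 1/(15480 - 1/40) = 1/(619199/40) = 40/619199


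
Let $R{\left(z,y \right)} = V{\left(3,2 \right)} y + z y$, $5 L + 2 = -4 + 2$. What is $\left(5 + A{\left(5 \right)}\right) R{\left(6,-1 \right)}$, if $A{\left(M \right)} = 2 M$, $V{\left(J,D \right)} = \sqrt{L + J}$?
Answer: $-90 - 3 \sqrt{55} \approx -112.25$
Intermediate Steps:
$L = - \frac{4}{5}$ ($L = - \frac{2}{5} + \frac{-4 + 2}{5} = - \frac{2}{5} + \frac{1}{5} \left(-2\right) = - \frac{2}{5} - \frac{2}{5} = - \frac{4}{5} \approx -0.8$)
$V{\left(J,D \right)} = \sqrt{- \frac{4}{5} + J}$
$R{\left(z,y \right)} = y z + \frac{y \sqrt{55}}{5}$ ($R{\left(z,y \right)} = \frac{\sqrt{-20 + 25 \cdot 3}}{5} y + z y = \frac{\sqrt{-20 + 75}}{5} y + y z = \frac{\sqrt{55}}{5} y + y z = \frac{y \sqrt{55}}{5} + y z = y z + \frac{y \sqrt{55}}{5}$)
$\left(5 + A{\left(5 \right)}\right) R{\left(6,-1 \right)} = \left(5 + 2 \cdot 5\right) \frac{1}{5} \left(-1\right) \left(\sqrt{55} + 5 \cdot 6\right) = \left(5 + 10\right) \frac{1}{5} \left(-1\right) \left(\sqrt{55} + 30\right) = 15 \cdot \frac{1}{5} \left(-1\right) \left(30 + \sqrt{55}\right) = 15 \left(-6 - \frac{\sqrt{55}}{5}\right) = -90 - 3 \sqrt{55}$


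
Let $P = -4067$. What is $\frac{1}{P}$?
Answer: $- \frac{1}{4067} \approx -0.00024588$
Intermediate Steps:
$\frac{1}{P} = \frac{1}{-4067} = - \frac{1}{4067}$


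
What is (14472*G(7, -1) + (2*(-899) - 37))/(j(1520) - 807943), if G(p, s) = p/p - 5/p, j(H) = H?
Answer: -16099/5644961 ≈ -0.0028519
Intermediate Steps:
G(p, s) = 1 - 5/p
(14472*G(7, -1) + (2*(-899) - 37))/(j(1520) - 807943) = (14472*((-5 + 7)/7) + (2*(-899) - 37))/(1520 - 807943) = (14472*((⅐)*2) + (-1798 - 37))/(-806423) = (14472*(2/7) - 1835)*(-1/806423) = (28944/7 - 1835)*(-1/806423) = (16099/7)*(-1/806423) = -16099/5644961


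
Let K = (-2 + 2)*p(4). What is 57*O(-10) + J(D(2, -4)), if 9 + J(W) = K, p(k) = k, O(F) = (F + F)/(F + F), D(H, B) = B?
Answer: 48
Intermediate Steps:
O(F) = 1 (O(F) = (2*F)/((2*F)) = (2*F)*(1/(2*F)) = 1)
K = 0 (K = (-2 + 2)*4 = 0*4 = 0)
J(W) = -9 (J(W) = -9 + 0 = -9)
57*O(-10) + J(D(2, -4)) = 57*1 - 9 = 57 - 9 = 48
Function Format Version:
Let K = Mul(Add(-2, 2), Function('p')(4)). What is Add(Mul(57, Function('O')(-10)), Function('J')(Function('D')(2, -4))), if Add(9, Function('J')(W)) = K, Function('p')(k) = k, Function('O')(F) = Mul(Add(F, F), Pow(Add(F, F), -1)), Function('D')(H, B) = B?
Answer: 48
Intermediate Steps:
Function('O')(F) = 1 (Function('O')(F) = Mul(Mul(2, F), Pow(Mul(2, F), -1)) = Mul(Mul(2, F), Mul(Rational(1, 2), Pow(F, -1))) = 1)
K = 0 (K = Mul(Add(-2, 2), 4) = Mul(0, 4) = 0)
Function('J')(W) = -9 (Function('J')(W) = Add(-9, 0) = -9)
Add(Mul(57, Function('O')(-10)), Function('J')(Function('D')(2, -4))) = Add(Mul(57, 1), -9) = Add(57, -9) = 48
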